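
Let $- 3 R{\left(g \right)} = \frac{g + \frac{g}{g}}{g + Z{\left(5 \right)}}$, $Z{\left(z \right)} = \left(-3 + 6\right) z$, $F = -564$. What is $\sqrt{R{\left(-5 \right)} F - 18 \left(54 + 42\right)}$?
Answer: $\frac{14 i \sqrt{230}}{5} \approx 42.464 i$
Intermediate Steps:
$Z{\left(z \right)} = 3 z$
$R{\left(g \right)} = - \frac{1 + g}{3 \left(15 + g\right)}$ ($R{\left(g \right)} = - \frac{\left(g + \frac{g}{g}\right) \frac{1}{g + 3 \cdot 5}}{3} = - \frac{\left(g + 1\right) \frac{1}{g + 15}}{3} = - \frac{\left(1 + g\right) \frac{1}{15 + g}}{3} = - \frac{\frac{1}{15 + g} \left(1 + g\right)}{3} = - \frac{1 + g}{3 \left(15 + g\right)}$)
$\sqrt{R{\left(-5 \right)} F - 18 \left(54 + 42\right)} = \sqrt{\frac{-1 - -5}{3 \left(15 - 5\right)} \left(-564\right) - 18 \left(54 + 42\right)} = \sqrt{\frac{-1 + 5}{3 \cdot 10} \left(-564\right) - 1728} = \sqrt{\frac{1}{3} \cdot \frac{1}{10} \cdot 4 \left(-564\right) - 1728} = \sqrt{\frac{2}{15} \left(-564\right) - 1728} = \sqrt{- \frac{376}{5} - 1728} = \sqrt{- \frac{9016}{5}} = \frac{14 i \sqrt{230}}{5}$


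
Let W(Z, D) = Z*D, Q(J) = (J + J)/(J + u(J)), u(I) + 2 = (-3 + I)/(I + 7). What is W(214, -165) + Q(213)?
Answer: -164641158/4663 ≈ -35308.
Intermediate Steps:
u(I) = -2 + (-3 + I)/(7 + I) (u(I) = -2 + (-3 + I)/(I + 7) = -2 + (-3 + I)/(7 + I))
Q(J) = 2*J/(J + (-17 - J)/(7 + J)) (Q(J) = (J + J)/(J + (-17 - J)/(7 + J)) = (2*J)/(J + (-17 - J)/(7 + J)) = 2*J/(J + (-17 - J)/(7 + J)))
W(Z, D) = D*Z
W(214, -165) + Q(213) = -165*214 + 2*213*(7 + 213)/(-17 - 1*213 + 213*(7 + 213)) = -35310 + 2*213*220/(-17 - 213 + 213*220) = -35310 + 2*213*220/(-17 - 213 + 46860) = -35310 + 2*213*220/46630 = -35310 + 2*213*(1/46630)*220 = -35310 + 9372/4663 = -164641158/4663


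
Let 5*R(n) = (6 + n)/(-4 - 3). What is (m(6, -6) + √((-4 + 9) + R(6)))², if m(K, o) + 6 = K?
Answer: 163/35 ≈ 4.6571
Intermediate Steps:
R(n) = -6/35 - n/35 (R(n) = ((6 + n)/(-4 - 3))/5 = ((6 + n)/(-7))/5 = ((6 + n)*(-⅐))/5 = (-6/7 - n/7)/5 = -6/35 - n/35)
m(K, o) = -6 + K
(m(6, -6) + √((-4 + 9) + R(6)))² = ((-6 + 6) + √((-4 + 9) + (-6/35 - 1/35*6)))² = (0 + √(5 + (-6/35 - 6/35)))² = (0 + √(5 - 12/35))² = (0 + √(163/35))² = (0 + √5705/35)² = (√5705/35)² = 163/35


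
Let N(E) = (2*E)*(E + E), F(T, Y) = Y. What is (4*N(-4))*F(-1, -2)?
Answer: -512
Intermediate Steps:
N(E) = 4*E² (N(E) = (2*E)*(2*E) = 4*E²)
(4*N(-4))*F(-1, -2) = (4*(4*(-4)²))*(-2) = (4*(4*16))*(-2) = (4*64)*(-2) = 256*(-2) = -512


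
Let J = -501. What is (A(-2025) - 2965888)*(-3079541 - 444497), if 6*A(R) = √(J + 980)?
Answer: 10451902015744 - 1762019*√479/3 ≈ 1.0452e+13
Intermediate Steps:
A(R) = √479/6 (A(R) = √(-501 + 980)/6 = √479/6)
(A(-2025) - 2965888)*(-3079541 - 444497) = (√479/6 - 2965888)*(-3079541 - 444497) = (-2965888 + √479/6)*(-3524038) = 10451902015744 - 1762019*√479/3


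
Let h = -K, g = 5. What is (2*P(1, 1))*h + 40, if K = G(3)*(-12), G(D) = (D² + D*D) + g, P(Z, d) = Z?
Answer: 592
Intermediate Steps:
G(D) = 5 + 2*D² (G(D) = (D² + D*D) + 5 = (D² + D²) + 5 = 2*D² + 5 = 5 + 2*D²)
K = -276 (K = (5 + 2*3²)*(-12) = (5 + 2*9)*(-12) = (5 + 18)*(-12) = 23*(-12) = -276)
h = 276 (h = -1*(-276) = 276)
(2*P(1, 1))*h + 40 = (2*1)*276 + 40 = 2*276 + 40 = 552 + 40 = 592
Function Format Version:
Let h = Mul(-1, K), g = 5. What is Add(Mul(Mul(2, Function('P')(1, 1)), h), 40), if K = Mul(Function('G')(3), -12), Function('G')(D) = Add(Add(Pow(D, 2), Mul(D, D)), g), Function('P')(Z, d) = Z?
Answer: 592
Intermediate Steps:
Function('G')(D) = Add(5, Mul(2, Pow(D, 2))) (Function('G')(D) = Add(Add(Pow(D, 2), Mul(D, D)), 5) = Add(Add(Pow(D, 2), Pow(D, 2)), 5) = Add(Mul(2, Pow(D, 2)), 5) = Add(5, Mul(2, Pow(D, 2))))
K = -276 (K = Mul(Add(5, Mul(2, Pow(3, 2))), -12) = Mul(Add(5, Mul(2, 9)), -12) = Mul(Add(5, 18), -12) = Mul(23, -12) = -276)
h = 276 (h = Mul(-1, -276) = 276)
Add(Mul(Mul(2, Function('P')(1, 1)), h), 40) = Add(Mul(Mul(2, 1), 276), 40) = Add(Mul(2, 276), 40) = Add(552, 40) = 592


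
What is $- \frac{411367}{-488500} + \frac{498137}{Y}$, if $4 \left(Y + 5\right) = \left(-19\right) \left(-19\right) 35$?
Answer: $\frac{195709818541}{1232485500} \approx 158.79$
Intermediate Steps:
$Y = \frac{12615}{4}$ ($Y = -5 + \frac{\left(-19\right) \left(-19\right) 35}{4} = -5 + \frac{361 \cdot 35}{4} = -5 + \frac{1}{4} \cdot 12635 = -5 + \frac{12635}{4} = \frac{12615}{4} \approx 3153.8$)
$- \frac{411367}{-488500} + \frac{498137}{Y} = - \frac{411367}{-488500} + \frac{498137}{\frac{12615}{4}} = \left(-411367\right) \left(- \frac{1}{488500}\right) + 498137 \cdot \frac{4}{12615} = \frac{411367}{488500} + \frac{1992548}{12615} = \frac{195709818541}{1232485500}$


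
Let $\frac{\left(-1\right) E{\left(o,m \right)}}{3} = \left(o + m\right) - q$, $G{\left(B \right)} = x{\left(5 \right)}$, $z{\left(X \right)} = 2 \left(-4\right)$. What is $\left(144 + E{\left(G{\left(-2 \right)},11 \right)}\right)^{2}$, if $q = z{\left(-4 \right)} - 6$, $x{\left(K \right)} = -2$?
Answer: $5625$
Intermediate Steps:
$z{\left(X \right)} = -8$
$G{\left(B \right)} = -2$
$q = -14$ ($q = -8 - 6 = -14$)
$E{\left(o,m \right)} = -42 - 3 m - 3 o$ ($E{\left(o,m \right)} = - 3 \left(\left(o + m\right) - -14\right) = - 3 \left(\left(m + o\right) + 14\right) = - 3 \left(14 + m + o\right) = -42 - 3 m - 3 o$)
$\left(144 + E{\left(G{\left(-2 \right)},11 \right)}\right)^{2} = \left(144 - 69\right)^{2} = 75^{2} = 5625$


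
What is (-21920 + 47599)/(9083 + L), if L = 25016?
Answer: 25679/34099 ≈ 0.75307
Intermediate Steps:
(-21920 + 47599)/(9083 + L) = (-21920 + 47599)/(9083 + 25016) = 25679/34099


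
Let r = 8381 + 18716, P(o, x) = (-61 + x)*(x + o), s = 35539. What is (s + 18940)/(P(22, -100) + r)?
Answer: 54479/39655 ≈ 1.3738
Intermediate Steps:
P(o, x) = (-61 + x)*(o + x)
r = 27097
(s + 18940)/(P(22, -100) + r) = (35539 + 18940)/(((-100)² - 61*22 - 61*(-100) + 22*(-100)) + 27097) = 54479/((10000 - 1342 + 6100 - 2200) + 27097) = 54479/(12558 + 27097) = 54479/39655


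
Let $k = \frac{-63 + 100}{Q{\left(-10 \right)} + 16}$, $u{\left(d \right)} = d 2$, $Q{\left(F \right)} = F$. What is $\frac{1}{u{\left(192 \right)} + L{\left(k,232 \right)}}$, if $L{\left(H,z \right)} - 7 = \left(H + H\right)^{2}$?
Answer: $\frac{9}{4888} \approx 0.0018412$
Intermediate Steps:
$u{\left(d \right)} = 2 d$
$k = \frac{37}{6}$ ($k = \frac{-63 + 100}{-10 + 16} = \frac{37}{6} \approx 6.1667$)
$L{\left(H,z \right)} = 7 + 4 H^{2}$ ($L{\left(H,z \right)} = 7 + \left(H + H\right)^{2} = 7 + \left(2 H\right)^{2} = 7 + 4 H^{2}$)
$\frac{1}{u{\left(192 \right)} + L{\left(k,232 \right)}} = \frac{1}{2 \cdot 192 + \left(7 + 4 \left(\frac{37}{6}\right)^{2}\right)} = \frac{1}{384 + \left(7 + 4 \cdot \frac{1369}{36}\right)} = \frac{1}{384 + \left(7 + \frac{1369}{9}\right)} = \frac{1}{384 + \frac{1432}{9}} = \frac{1}{\frac{4888}{9}} = \frac{9}{4888}$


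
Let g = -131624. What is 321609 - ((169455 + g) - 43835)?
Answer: 327613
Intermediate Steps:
321609 - ((169455 + g) - 43835) = 321609 - ((169455 - 131624) - 43835) = 321609 - (37831 - 43835) = 321609 - 1*(-6004) = 321609 + 6004 = 327613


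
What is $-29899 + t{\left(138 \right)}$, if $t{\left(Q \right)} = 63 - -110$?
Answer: $-29726$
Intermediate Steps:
$t{\left(Q \right)} = 173$ ($t{\left(Q \right)} = 63 + 110 = 173$)
$-29899 + t{\left(138 \right)} = -29899 + 173 = -29726$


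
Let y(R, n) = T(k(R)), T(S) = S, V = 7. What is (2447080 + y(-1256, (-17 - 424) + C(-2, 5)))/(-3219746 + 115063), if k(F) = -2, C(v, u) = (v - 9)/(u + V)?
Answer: -2447078/3104683 ≈ -0.78819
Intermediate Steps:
C(v, u) = (-9 + v)/(7 + u) (C(v, u) = (v - 9)/(u + 7) = (-9 + v)/(7 + u))
y(R, n) = -2
(2447080 + y(-1256, (-17 - 424) + C(-2, 5)))/(-3219746 + 115063) = (2447080 - 2)/(-3219746 + 115063) = 2447078/(-3104683) = 2447078*(-1/3104683) = -2447078/3104683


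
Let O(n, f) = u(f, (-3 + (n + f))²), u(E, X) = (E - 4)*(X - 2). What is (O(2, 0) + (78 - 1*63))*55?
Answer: 1045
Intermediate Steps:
u(E, X) = (-4 + E)*(-2 + X)
O(n, f) = 8 - 4*(-3 + f + n)² - 2*f + f*(-3 + f + n)² (O(n, f) = 8 - 4*(-3 + (n + f))² - 2*f + f*(-3 + (n + f))² = 8 - 4*(-3 + (f + n))² - 2*f + f*(-3 + (f + n))² = 8 - 4*(-3 + f + n)² - 2*f + f*(-3 + f + n)²)
(O(2, 0) + (78 - 1*63))*55 = ((8 - 4*(-3 + 0 + 2)² - 2*0 + 0*(-3 + 0 + 2)²) + (78 - 1*63))*55 = ((8 - 4*(-1)² + 0 + 0*(-1)²) + (78 - 63))*55 = ((8 - 4*1 + 0 + 0*1) + 15)*55 = ((8 - 4 + 0 + 0) + 15)*55 = (4 + 15)*55 = 19*55 = 1045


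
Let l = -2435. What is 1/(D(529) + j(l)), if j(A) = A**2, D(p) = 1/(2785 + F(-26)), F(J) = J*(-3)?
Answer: 2863/16975371176 ≈ 1.6866e-7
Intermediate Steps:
F(J) = -3*J
D(p) = 1/2863 (D(p) = 1/(2785 - 3*(-26)) = 1/(2785 + 78) = 1/2863)
1/(D(529) + j(l)) = 1/(1/2863 + (-2435)**2) = 1/(1/2863 + 5929225) = 1/(16975371176/2863) = 2863/16975371176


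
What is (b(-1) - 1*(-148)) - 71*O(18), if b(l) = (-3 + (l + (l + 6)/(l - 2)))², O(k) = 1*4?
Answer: -935/9 ≈ -103.89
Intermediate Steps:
O(k) = 4
b(l) = (-3 + l + (6 + l)/(-2 + l))² (b(l) = (-3 + (l + (6 + l)/(-2 + l)))² = (-3 + l + (6 + l)/(-2 + l))²)
(b(-1) - 1*(-148)) - 71*O(18) = ((12 + (-1)² - 4*(-1))²/(-2 - 1)² - 1*(-148)) - 71*4 = ((12 + 1 + 4)²/(-3)² + 148) - 284 = ((⅑)*17² + 148) - 284 = ((⅑)*289 + 148) - 284 = (289/9 + 148) - 284 = 1621/9 - 284 = -935/9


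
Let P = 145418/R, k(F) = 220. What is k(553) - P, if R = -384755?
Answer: 12113074/54965 ≈ 220.38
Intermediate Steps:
P = -20774/54965 (P = 145418/(-384755) = 145418*(-1/384755) = -20774/54965 ≈ -0.37795)
k(553) - P = 220 - 1*(-20774/54965) = 220 + 20774/54965 = 12113074/54965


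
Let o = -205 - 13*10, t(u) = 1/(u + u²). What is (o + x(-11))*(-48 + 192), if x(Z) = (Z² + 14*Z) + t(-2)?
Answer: -52920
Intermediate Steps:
o = -335 (o = -205 - 130 = -335)
x(Z) = ½ + Z² + 14*Z (x(Z) = (Z² + 14*Z) + 1/((-2)*(1 - 2)) = (Z² + 14*Z) - ½/(-1) = (Z² + 14*Z) - ½*(-1) = (Z² + 14*Z) + ½ = ½ + Z² + 14*Z)
(o + x(-11))*(-48 + 192) = (-335 + (½ + (-11)² + 14*(-11)))*(-48 + 192) = (-335 + (½ + 121 - 154))*144 = (-335 - 65/2)*144 = -735/2*144 = -52920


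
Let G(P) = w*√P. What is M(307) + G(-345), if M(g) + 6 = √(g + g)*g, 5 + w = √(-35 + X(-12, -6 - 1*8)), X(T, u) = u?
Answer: -6 + 307*√614 + I*√345*(-5 + 7*I) ≈ 7471.1 - 92.871*I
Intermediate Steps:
w = -5 + 7*I (w = -5 + √(-35 + (-6 - 1*8)) = -5 + √(-35 + (-6 - 8)) = -5 + √(-35 - 14) = -5 + √(-49) = -5 + 7*I ≈ -5.0 + 7.0*I)
G(P) = √P*(-5 + 7*I) (G(P) = (-5 + 7*I)*√P = √P*(-5 + 7*I))
M(g) = -6 + √2*g^(3/2) (M(g) = -6 + √(g + g)*g = -6 + √(2*g)*g = -6 + (√2*√g)*g = -6 + √2*g^(3/2))
M(307) + G(-345) = (-6 + √2*307^(3/2)) + √(-345)*(-5 + 7*I) = (-6 + √2*(307*√307)) + (I*√345)*(-5 + 7*I) = (-6 + 307*√614) + I*√345*(-5 + 7*I) = -6 + 307*√614 + I*√345*(-5 + 7*I)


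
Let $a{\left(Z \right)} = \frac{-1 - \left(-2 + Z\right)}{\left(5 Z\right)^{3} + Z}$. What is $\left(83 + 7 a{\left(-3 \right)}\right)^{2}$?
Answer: $\frac{19648469929}{2852721} \approx 6887.6$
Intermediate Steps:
$a{\left(Z \right)} = \frac{1 - Z}{Z + 125 Z^{3}}$ ($a{\left(Z \right)} = \frac{1 - Z}{125 Z^{3} + Z} = \frac{1 - Z}{Z + 125 Z^{3}}$)
$\left(83 + 7 a{\left(-3 \right)}\right)^{2} = \left(83 + 7 \frac{1 - -3}{-3 + 125 \left(-3\right)^{3}}\right)^{2} = \left(83 + 7 \frac{1 + 3}{-3 + 125 \left(-27\right)}\right)^{2} = \left(83 + 7 \frac{1}{-3 - 3375} \cdot 4\right)^{2} = \left(83 + 7 \frac{1}{-3378} \cdot 4\right)^{2} = \left(83 + 7 \left(\left(- \frac{1}{3378}\right) 4\right)\right)^{2} = \left(83 + 7 \left(- \frac{2}{1689}\right)\right)^{2} = \left(83 - \frac{14}{1689}\right)^{2} = \left(\frac{140173}{1689}\right)^{2} = \frac{19648469929}{2852721}$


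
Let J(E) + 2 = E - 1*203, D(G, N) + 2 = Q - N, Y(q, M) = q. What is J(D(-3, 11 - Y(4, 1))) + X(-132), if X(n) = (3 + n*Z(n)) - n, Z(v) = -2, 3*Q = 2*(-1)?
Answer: 553/3 ≈ 184.33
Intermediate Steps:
Q = -2/3 (Q = (2*(-1))/3 = (1/3)*(-2) = -2/3 ≈ -0.66667)
D(G, N) = -8/3 - N (D(G, N) = -2 + (-2/3 - N) = -8/3 - N)
X(n) = 3 - 3*n (X(n) = (3 + n*(-2)) - n = (3 - 2*n) - n = 3 - 3*n)
J(E) = -205 + E (J(E) = -2 + (E - 1*203) = -2 + (E - 203) = -2 + (-203 + E) = -205 + E)
J(D(-3, 11 - Y(4, 1))) + X(-132) = (-205 + (-8/3 - (11 - 1*4))) + (3 - 3*(-132)) = (-205 + (-8/3 - (11 - 4))) + (3 + 396) = (-205 + (-8/3 - 1*7)) + 399 = (-205 + (-8/3 - 7)) + 399 = (-205 - 29/3) + 399 = -644/3 + 399 = 553/3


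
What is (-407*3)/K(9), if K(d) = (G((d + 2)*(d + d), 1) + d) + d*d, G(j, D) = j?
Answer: -407/96 ≈ -4.2396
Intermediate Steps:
K(d) = d + d**2 + 2*d*(2 + d) (K(d) = ((d + 2)*(d + d) + d) + d*d = ((2 + d)*(2*d) + d) + d**2 = (2*d*(2 + d) + d) + d**2 = (d + 2*d*(2 + d)) + d**2 = d + d**2 + 2*d*(2 + d))
(-407*3)/K(9) = (-407*3)/((9*(5 + 3*9))) = -1221*1/(9*(5 + 27)) = -1221/(9*32) = -1221/288 = -1221*1/288 = -407/96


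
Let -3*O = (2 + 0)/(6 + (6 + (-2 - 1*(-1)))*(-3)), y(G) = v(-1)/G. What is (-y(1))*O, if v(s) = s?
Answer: 2/27 ≈ 0.074074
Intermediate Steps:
y(G) = -1/G
O = 2/27 (O = -(2 + 0)/(3*(6 + (6 + (-2 - 1*(-1)))*(-3))) = -2/(3*(6 + (6 + (-2 + 1))*(-3))) = -2/(3*(6 + (6 - 1)*(-3))) = -2/(3*(6 + 5*(-3))) = -2/(3*(6 - 15)) = -2/(3*(-9)) = -2*(-1)/(3*9) = -⅓*(-2/9) = 2/27 ≈ 0.074074)
(-y(1))*O = -(-1)/1*(2/27) = -(-1)*(2/27) = -1*(-1)*(2/27) = 1*(2/27) = 2/27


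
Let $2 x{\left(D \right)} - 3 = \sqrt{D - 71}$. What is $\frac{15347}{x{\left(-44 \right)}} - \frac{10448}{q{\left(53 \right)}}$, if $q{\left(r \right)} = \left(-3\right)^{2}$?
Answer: $- \frac{233407}{558} - \frac{15347 i \sqrt{115}}{62} \approx -418.29 - 2654.5 i$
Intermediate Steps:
$q{\left(r \right)} = 9$
$x{\left(D \right)} = \frac{3}{2} + \frac{\sqrt{-71 + D}}{2}$ ($x{\left(D \right)} = \frac{3}{2} + \frac{\sqrt{D - 71}}{2} = \frac{3}{2} + \frac{\sqrt{-71 + D}}{2}$)
$\frac{15347}{x{\left(-44 \right)}} - \frac{10448}{q{\left(53 \right)}} = \frac{15347}{\frac{3}{2} + \frac{\sqrt{-71 - 44}}{2}} - \frac{10448}{9} = \frac{15347}{\frac{3}{2} + \frac{\sqrt{-115}}{2}} - \frac{10448}{9} = \frac{15347}{\frac{3}{2} + \frac{i \sqrt{115}}{2}} - \frac{10448}{9} = - \frac{10448}{9} + \frac{15347}{\frac{3}{2} + \frac{i \sqrt{115}}{2}}$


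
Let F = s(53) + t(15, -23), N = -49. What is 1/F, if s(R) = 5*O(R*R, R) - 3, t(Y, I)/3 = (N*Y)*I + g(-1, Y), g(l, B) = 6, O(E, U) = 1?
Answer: 1/50735 ≈ 1.9710e-5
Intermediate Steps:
t(Y, I) = 18 - 147*I*Y (t(Y, I) = 3*((-49*Y)*I + 6) = 3*(-49*I*Y + 6) = 3*(6 - 49*I*Y) = 18 - 147*I*Y)
s(R) = 2 (s(R) = 5*1 - 3 = 5 - 3 = 2)
F = 50735 (F = 2 + (18 - 147*(-23)*15) = 2 + (18 + 50715) = 2 + 50733 = 50735)
1/F = 1/50735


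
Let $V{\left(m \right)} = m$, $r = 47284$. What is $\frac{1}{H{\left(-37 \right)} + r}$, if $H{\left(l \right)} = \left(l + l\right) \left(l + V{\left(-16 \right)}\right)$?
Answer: $\frac{1}{51206} \approx 1.9529 \cdot 10^{-5}$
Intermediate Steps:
$H{\left(l \right)} = 2 l \left(-16 + l\right)$ ($H{\left(l \right)} = \left(l + l\right) \left(l - 16\right) = 2 l \left(-16 + l\right)$)
$\frac{1}{H{\left(-37 \right)} + r} = \frac{1}{2 \left(-37\right) \left(-16 - 37\right) + 47284} = \frac{1}{2 \left(-37\right) \left(-53\right) + 47284} = \frac{1}{3922 + 47284} = \frac{1}{51206}$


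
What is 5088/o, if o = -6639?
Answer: -1696/2213 ≈ -0.76638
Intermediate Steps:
5088/o = 5088/(-6639) = 5088*(-1/6639) = -1696/2213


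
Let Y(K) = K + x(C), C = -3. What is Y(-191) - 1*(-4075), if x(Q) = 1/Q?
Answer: 11651/3 ≈ 3883.7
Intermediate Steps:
Y(K) = -⅓ + K (Y(K) = K + 1/(-3) = K - ⅓ = -⅓ + K)
Y(-191) - 1*(-4075) = (-⅓ - 191) - 1*(-4075) = -574/3 + 4075 = 11651/3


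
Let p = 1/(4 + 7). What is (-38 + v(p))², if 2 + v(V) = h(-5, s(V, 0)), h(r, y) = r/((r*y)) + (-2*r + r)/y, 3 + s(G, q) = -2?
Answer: 42436/25 ≈ 1697.4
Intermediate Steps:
s(G, q) = -5 (s(G, q) = -3 - 2 = -5)
p = 1/11 ≈ 0.090909
h(r, y) = 1/y - r/y (h(r, y) = r*(1/(r*y)) + (-r)/y = 1/y - r/y)
v(V) = -16/5 (v(V) = -2 + (1 - 1*(-5))/(-5) = -2 - (1 + 5)/5 = -2 - ⅕*6 = -2 - 6/5 = -16/5)
(-38 + v(p))² = (-38 - 16/5)² = (-206/5)² = 42436/25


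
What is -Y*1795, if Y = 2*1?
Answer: -3590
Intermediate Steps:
Y = 2
-Y*1795 = -2*1795 = -1*3590 = -3590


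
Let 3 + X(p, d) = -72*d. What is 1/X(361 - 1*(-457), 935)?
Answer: -1/67323 ≈ -1.4854e-5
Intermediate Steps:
X(p, d) = -3 - 72*d
1/X(361 - 1*(-457), 935) = 1/(-3 - 72*935) = 1/(-3 - 67320) = 1/(-67323) = -1/67323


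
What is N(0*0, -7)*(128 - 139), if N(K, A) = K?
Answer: 0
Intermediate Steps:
N(0*0, -7)*(128 - 139) = (0*0)*(128 - 139) = 0*(-11) = 0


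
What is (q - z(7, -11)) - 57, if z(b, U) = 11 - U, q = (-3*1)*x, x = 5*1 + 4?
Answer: -106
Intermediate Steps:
x = 9 (x = 5 + 4 = 9)
q = -27 (q = -3*1*9 = -3*9 = -27)
(q - z(7, -11)) - 57 = (-27 - (11 - 1*(-11))) - 57 = (-27 - (11 + 11)) - 57 = (-27 - 1*22) - 57 = (-27 - 22) - 57 = -49 - 57 = -106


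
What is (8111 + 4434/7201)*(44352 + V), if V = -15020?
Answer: 1713333304340/7201 ≈ 2.3793e+8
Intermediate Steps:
(8111 + 4434/7201)*(44352 + V) = (8111 + 4434/7201)*(44352 - 15020) = (8111 + 4434*(1/7201))*29332 = (8111 + 4434/7201)*29332 = (58411745/7201)*29332 = 1713333304340/7201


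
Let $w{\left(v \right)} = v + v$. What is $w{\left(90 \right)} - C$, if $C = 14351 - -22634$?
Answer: $-36805$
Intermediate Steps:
$C = 36985$ ($C = 14351 + 22634 = 36985$)
$w{\left(v \right)} = 2 v$
$w{\left(90 \right)} - C = 2 \cdot 90 - 36985 = 180 - 36985 = -36805$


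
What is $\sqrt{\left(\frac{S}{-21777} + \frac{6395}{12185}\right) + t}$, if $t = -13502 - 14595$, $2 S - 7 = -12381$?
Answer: $\frac{i \sqrt{79132449314811898299}}{53070549} \approx 167.62 i$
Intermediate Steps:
$S = -6187$ ($S = \frac{7}{2} + \frac{1}{2} \left(-12381\right) = \frac{7}{2} - \frac{12381}{2} = -6187$)
$t = -28097$ ($t = -13502 - 14595 = -28097$)
$\sqrt{\left(\frac{S}{-21777} + \frac{6395}{12185}\right) + t} = \sqrt{\left(- \frac{6187}{-21777} + \frac{6395}{12185}\right) - 28097} = \sqrt{\left(\left(-6187\right) \left(- \frac{1}{21777}\right) + 6395 \cdot \frac{1}{12185}\right) - 28097} = \sqrt{\left(\frac{6187}{21777} + \frac{1279}{2437}\right) - 28097} = \sqrt{\frac{42930502}{53070549} - 28097} = \sqrt{- \frac{1491080284751}{53070549}} = \frac{i \sqrt{79132449314811898299}}{53070549}$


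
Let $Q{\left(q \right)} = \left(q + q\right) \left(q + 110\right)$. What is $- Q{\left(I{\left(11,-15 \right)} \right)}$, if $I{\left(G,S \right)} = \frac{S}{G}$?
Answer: $\frac{35850}{121} \approx 296.28$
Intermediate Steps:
$Q{\left(q \right)} = 2 q \left(110 + q\right)$
$- Q{\left(I{\left(11,-15 \right)} \right)} = - 2 \left(- \frac{15}{11}\right) \left(110 - \frac{15}{11}\right) = - 2 \left(\left(-15\right) \frac{1}{11}\right) \left(110 - \frac{15}{11}\right) = - \frac{2 \left(-15\right) \left(110 - \frac{15}{11}\right)}{11} = - \frac{2 \left(-15\right) 1195}{11 \cdot 11} = \left(-1\right) \left(- \frac{35850}{121}\right) = \frac{35850}{121}$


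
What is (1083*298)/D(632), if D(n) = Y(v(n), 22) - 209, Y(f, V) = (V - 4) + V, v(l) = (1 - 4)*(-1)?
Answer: -322734/169 ≈ -1909.7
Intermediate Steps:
v(l) = 3 (v(l) = -3*(-1) = 3)
Y(f, V) = -4 + 2*V (Y(f, V) = (-4 + V) + V = -4 + 2*V)
D(n) = -169 (D(n) = (-4 + 2*22) - 209 = (-4 + 44) - 209 = 40 - 209 = -169)
(1083*298)/D(632) = (1083*298)/(-169) = 322734*(-1/169) = -322734/169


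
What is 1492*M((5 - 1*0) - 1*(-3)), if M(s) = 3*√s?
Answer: 8952*√2 ≈ 12660.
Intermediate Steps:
1492*M((5 - 1*0) - 1*(-3)) = 1492*(3*√((5 - 1*0) - 1*(-3))) = 1492*(3*√((5 + 0) + 3)) = 1492*(3*√(5 + 3)) = 1492*(3*√8) = 1492*(3*(2*√2)) = 1492*(6*√2) = 8952*√2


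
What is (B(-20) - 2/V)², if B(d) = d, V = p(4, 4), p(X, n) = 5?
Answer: 10404/25 ≈ 416.16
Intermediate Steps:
V = 5
(B(-20) - 2/V)² = (-20 - 2/5)² = (-20 + (⅕)*(-2))² = (-20 - ⅖)² = (-102/5)² = 10404/25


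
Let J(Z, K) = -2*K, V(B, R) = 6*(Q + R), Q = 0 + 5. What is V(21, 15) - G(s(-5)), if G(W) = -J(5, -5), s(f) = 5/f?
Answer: 130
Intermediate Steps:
Q = 5
V(B, R) = 30 + 6*R (V(B, R) = 6*(5 + R) = 30 + 6*R)
G(W) = -10 (G(W) = -(-2)*(-5) = -1*10 = -10)
V(21, 15) - G(s(-5)) = (30 + 6*15) - 1*(-10) = (30 + 90) + 10 = 120 + 10 = 130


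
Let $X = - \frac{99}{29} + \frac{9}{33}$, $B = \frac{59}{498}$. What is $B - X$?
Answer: $\frac{517817}{158862} \approx 3.2595$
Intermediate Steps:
$B = \frac{59}{498}$ ($B = 59 \cdot \frac{1}{498} = \frac{59}{498} \approx 0.11847$)
$X = - \frac{1002}{319}$ ($X = \left(-99\right) \frac{1}{29} + 9 \cdot \frac{1}{33} = - \frac{99}{29} + \frac{3}{11} = - \frac{1002}{319} \approx -3.1411$)
$B - X = \frac{59}{498} - - \frac{1002}{319} = \frac{59}{498} + \frac{1002}{319} = \frac{517817}{158862}$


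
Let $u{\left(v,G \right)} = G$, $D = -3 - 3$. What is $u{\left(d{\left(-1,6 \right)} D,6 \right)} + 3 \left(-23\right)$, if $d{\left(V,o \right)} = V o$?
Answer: $-63$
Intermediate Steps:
$D = -6$ ($D = -3 - 3 = -6$)
$u{\left(d{\left(-1,6 \right)} D,6 \right)} + 3 \left(-23\right) = 6 + 3 \left(-23\right) = 6 - 69 = -63$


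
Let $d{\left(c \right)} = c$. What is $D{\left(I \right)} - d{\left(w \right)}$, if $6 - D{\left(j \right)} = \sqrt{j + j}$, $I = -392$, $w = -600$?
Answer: $606 - 28 i \approx 606.0 - 28.0 i$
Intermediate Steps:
$D{\left(j \right)} = 6 - \sqrt{2} \sqrt{j}$ ($D{\left(j \right)} = 6 - \sqrt{j + j} = 6 - \sqrt{2 j} = 6 - \sqrt{2} \sqrt{j}$)
$D{\left(I \right)} - d{\left(w \right)} = \left(6 - \sqrt{2} \sqrt{-392}\right) - -600 = \left(6 - \sqrt{2} \cdot 14 i \sqrt{2}\right) + 600 = \left(6 - 28 i\right) + 600 = 606 - 28 i$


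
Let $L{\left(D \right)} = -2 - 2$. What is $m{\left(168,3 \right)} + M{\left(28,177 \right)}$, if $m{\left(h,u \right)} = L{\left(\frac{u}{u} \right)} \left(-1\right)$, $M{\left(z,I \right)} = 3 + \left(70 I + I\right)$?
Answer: $12574$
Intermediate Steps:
$L{\left(D \right)} = -4$
$M{\left(z,I \right)} = 3 + 71 I$
$m{\left(h,u \right)} = 4$ ($m{\left(h,u \right)} = \left(-4\right) \left(-1\right) = 4$)
$m{\left(168,3 \right)} + M{\left(28,177 \right)} = 4 + \left(3 + 71 \cdot 177\right) = 4 + \left(3 + 12567\right) = 4 + 12570 = 12574$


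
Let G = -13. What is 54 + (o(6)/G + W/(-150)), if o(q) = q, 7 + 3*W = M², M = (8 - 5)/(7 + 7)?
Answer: 61404919/1146600 ≈ 53.554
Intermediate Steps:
M = 3/14 ≈ 0.21429
W = -1363/588 (W = -7/3 + (3/14)²/3 = -7/3 + (⅓)*(9/196) = -7/3 + 3/196 = -1363/588 ≈ -2.3180)
54 + (o(6)/G + W/(-150)) = 54 + (6/(-13) - 1363/588/(-150)) = 54 + (6*(-1/13) - 1363/588*(-1/150)) = 54 + (-6/13 + 1363/88200) = 54 - 511481/1146600 = 61404919/1146600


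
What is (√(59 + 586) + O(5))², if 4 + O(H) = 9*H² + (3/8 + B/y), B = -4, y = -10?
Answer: 79726641/1600 + 8871*√645/20 ≈ 61094.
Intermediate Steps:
O(H) = -129/40 + 9*H² (O(H) = -4 + (9*H² + (3/8 - 4/(-10))) = -4 + (9*H² + (3*(⅛) - 4*(-⅒))) = -4 + (9*H² + (3/8 + ⅖)) = -4 + (9*H² + 31/40) = -4 + (31/40 + 9*H²) = -129/40 + 9*H²)
(√(59 + 586) + O(5))² = (√(59 + 586) + (-129/40 + 9*5²))² = (√645 + (-129/40 + 9*25))² = (√645 + (-129/40 + 225))² = (√645 + 8871/40)² = (8871/40 + √645)²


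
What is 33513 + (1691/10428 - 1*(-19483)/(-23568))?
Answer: 686352470093/20480592 ≈ 33512.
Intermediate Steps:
33513 + (1691/10428 - 1*(-19483)/(-23568)) = 33513 + (1691*(1/10428) + 19483*(-1/23568)) = 33513 + (1691/10428 - 19483/23568) = 33513 - 13609603/20480592 = 686352470093/20480592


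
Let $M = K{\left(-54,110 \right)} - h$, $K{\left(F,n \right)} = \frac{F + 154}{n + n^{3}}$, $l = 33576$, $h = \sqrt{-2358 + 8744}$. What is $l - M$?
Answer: $\frac{4469334926}{133111} + \sqrt{6386} \approx 33656.0$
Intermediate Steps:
$h = \sqrt{6386} \approx 79.912$
$K{\left(F,n \right)} = \frac{154 + F}{n + n^{3}}$
$M = \frac{10}{133111} - \sqrt{6386}$ ($M = \frac{154 - 54}{110 + 110^{3}} - \sqrt{6386} = \frac{1}{110 + 1331000} \cdot 100 - \sqrt{6386} = \frac{1}{1331110} \cdot 100 - \sqrt{6386} = \frac{10}{133111} - \sqrt{6386} \approx -79.912$)
$l - M = 33576 - \left(\frac{10}{133111} - \sqrt{6386}\right) = \frac{4469334926}{133111} + \sqrt{6386}$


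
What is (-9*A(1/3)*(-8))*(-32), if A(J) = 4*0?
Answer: 0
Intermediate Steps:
A(J) = 0
(-9*A(1/3)*(-8))*(-32) = (-9*0*(-8))*(-32) = (0*(-8))*(-32) = 0*(-32) = 0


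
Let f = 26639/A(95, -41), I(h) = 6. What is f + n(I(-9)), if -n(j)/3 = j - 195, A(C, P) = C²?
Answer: 5143814/9025 ≈ 569.95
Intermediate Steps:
f = 26639/9025 (f = 26639/(95²) = 26639/9025 ≈ 2.9517)
n(j) = 585 - 3*j (n(j) = -3*(j - 195) = -3*(-195 + j) = 585 - 3*j)
f + n(I(-9)) = 26639/9025 + (585 - 3*6) = 26639/9025 + (585 - 18) = 26639/9025 + 567 = 5143814/9025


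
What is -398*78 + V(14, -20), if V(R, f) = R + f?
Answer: -31050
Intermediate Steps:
-398*78 + V(14, -20) = -398*78 + (14 - 20) = -31044 - 6 = -31050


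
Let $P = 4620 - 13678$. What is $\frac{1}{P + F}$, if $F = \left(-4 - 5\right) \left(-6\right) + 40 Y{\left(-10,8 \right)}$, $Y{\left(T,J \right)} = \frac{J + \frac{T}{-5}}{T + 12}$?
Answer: $- \frac{1}{8804} \approx -0.00011358$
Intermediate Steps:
$Y{\left(T,J \right)} = \frac{J - \frac{T}{5}}{12 + T}$ ($Y{\left(T,J \right)} = \frac{J + T \left(- \frac{1}{5}\right)}{12 + T} = \frac{J - \frac{T}{5}}{12 + T}$)
$P = -9058$ ($P = 4620 - 13678 = -9058$)
$F = 254$ ($F = \left(-4 - 5\right) \left(-6\right) + 40 \frac{8 - -2}{12 - 10} = \left(-9\right) \left(-6\right) + 40 \frac{8 + 2}{2} = 54 + 40 \cdot \frac{1}{2} \cdot 10 = 54 + 40 \cdot 5 = 54 + 200 = 254$)
$\frac{1}{P + F} = \frac{1}{-9058 + 254} = \frac{1}{-8804} = - \frac{1}{8804}$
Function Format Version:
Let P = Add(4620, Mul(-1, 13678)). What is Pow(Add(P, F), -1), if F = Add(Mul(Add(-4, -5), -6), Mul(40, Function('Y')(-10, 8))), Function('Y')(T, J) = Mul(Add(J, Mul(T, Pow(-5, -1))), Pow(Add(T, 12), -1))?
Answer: Rational(-1, 8804) ≈ -0.00011358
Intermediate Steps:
Function('Y')(T, J) = Mul(Pow(Add(12, T), -1), Add(J, Mul(Rational(-1, 5), T))) (Function('Y')(T, J) = Mul(Add(J, Mul(T, Rational(-1, 5))), Pow(Add(12, T), -1)) = Mul(Add(J, Mul(Rational(-1, 5), T)), Pow(Add(12, T), -1)) = Mul(Pow(Add(12, T), -1), Add(J, Mul(Rational(-1, 5), T))))
P = -9058 (P = Add(4620, -13678) = -9058)
F = 254 (F = Add(Mul(Add(-4, -5), -6), Mul(40, Mul(Pow(Add(12, -10), -1), Add(8, Mul(Rational(-1, 5), -10))))) = Add(Mul(-9, -6), Mul(40, Mul(Pow(2, -1), Add(8, 2)))) = Add(54, Mul(40, Mul(Rational(1, 2), 10))) = Add(54, Mul(40, 5)) = Add(54, 200) = 254)
Pow(Add(P, F), -1) = Pow(Add(-9058, 254), -1) = Pow(-8804, -1) = Rational(-1, 8804)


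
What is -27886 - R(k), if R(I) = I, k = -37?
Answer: -27849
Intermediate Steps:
-27886 - R(k) = -27886 - 1*(-37) = -27886 + 37 = -27849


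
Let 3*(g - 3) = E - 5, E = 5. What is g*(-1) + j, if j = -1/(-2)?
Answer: -5/2 ≈ -2.5000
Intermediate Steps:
j = ½ (j = -1*(-½) = ½ ≈ 0.50000)
g = 3 (g = 3 + (5 - 5)/3 = 3 + (⅓)*0 = 3 + 0 = 3)
g*(-1) + j = 3*(-1) + ½ = -3 + ½ = -5/2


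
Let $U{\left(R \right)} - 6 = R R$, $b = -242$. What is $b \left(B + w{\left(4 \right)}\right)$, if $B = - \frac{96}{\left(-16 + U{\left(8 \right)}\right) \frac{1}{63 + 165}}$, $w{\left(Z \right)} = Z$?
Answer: $\frac{291368}{3} \approx 97123.0$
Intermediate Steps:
$U{\left(R \right)} = 6 + R^{2}$ ($U{\left(R \right)} = 6 + R R = 6 + R^{2}$)
$B = - \frac{1216}{3}$ ($B = - \frac{96}{\left(-16 + \left(6 + 8^{2}\right)\right) \frac{1}{63 + 165}} = - \frac{96}{\left(-16 + \left(6 + 64\right)\right) \frac{1}{228}} = - \frac{96}{\left(-16 + 70\right) \frac{1}{228}} = - \frac{96}{54 \cdot \frac{1}{228}} = - \frac{96}{\frac{9}{38}} = \left(-96\right) \frac{38}{9} = - \frac{1216}{3} \approx -405.33$)
$b \left(B + w{\left(4 \right)}\right) = - 242 \left(- \frac{1216}{3} + 4\right) = \left(-242\right) \left(- \frac{1204}{3}\right) = \frac{291368}{3}$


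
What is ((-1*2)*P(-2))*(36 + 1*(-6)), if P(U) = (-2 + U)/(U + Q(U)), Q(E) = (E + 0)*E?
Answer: 120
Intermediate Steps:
Q(E) = E² (Q(E) = E*E = E²)
P(U) = (-2 + U)/(U + U²)
((-1*2)*P(-2))*(36 + 1*(-6)) = ((-1*2)*((-2 - 2)/((-2)*(1 - 2))))*(36 + 1*(-6)) = (-(-1)*(-4)/(-1))*(36 - 6) = -(-1)*(-1)*(-4)*30 = -2*(-2)*30 = 4*30 = 120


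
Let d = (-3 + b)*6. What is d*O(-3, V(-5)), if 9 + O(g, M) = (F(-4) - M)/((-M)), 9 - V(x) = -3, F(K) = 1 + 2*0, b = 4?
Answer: -97/2 ≈ -48.500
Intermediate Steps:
F(K) = 1 (F(K) = 1 + 0 = 1)
V(x) = 12 (V(x) = 9 - 1*(-3) = 9 + 3 = 12)
O(g, M) = -9 - (1 - M)/M (O(g, M) = -9 + (1 - M)/((-M)) = -9 + (1 - M)*(-1/M) = -9 - (1 - M)/M)
d = 6 (d = (-3 + 4)*6 = 1*6 = 6)
d*O(-3, V(-5)) = 6*(-8 - 1/12) = 6*(-97/12) = -97/2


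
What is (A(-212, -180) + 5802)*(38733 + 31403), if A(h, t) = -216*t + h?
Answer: 3118947920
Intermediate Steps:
A(h, t) = h - 216*t
(A(-212, -180) + 5802)*(38733 + 31403) = ((-212 - 216*(-180)) + 5802)*(38733 + 31403) = ((-212 + 38880) + 5802)*70136 = (38668 + 5802)*70136 = 44470*70136 = 3118947920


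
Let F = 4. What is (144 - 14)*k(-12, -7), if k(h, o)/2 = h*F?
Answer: -12480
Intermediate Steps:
k(h, o) = 8*h (k(h, o) = 2*(h*4) = 2*(4*h) = 8*h)
(144 - 14)*k(-12, -7) = (144 - 14)*(8*(-12)) = 130*(-96) = -12480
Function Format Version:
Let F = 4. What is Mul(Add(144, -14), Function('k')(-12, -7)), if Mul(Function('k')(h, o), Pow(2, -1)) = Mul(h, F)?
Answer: -12480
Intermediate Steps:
Function('k')(h, o) = Mul(8, h) (Function('k')(h, o) = Mul(2, Mul(h, 4)) = Mul(2, Mul(4, h)) = Mul(8, h))
Mul(Add(144, -14), Function('k')(-12, -7)) = Mul(Add(144, -14), Mul(8, -12)) = Mul(130, -96) = -12480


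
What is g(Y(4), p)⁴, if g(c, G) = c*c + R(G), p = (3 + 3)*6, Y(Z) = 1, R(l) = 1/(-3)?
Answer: 16/81 ≈ 0.19753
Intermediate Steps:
R(l) = -⅓
p = 36 (p = 6*6 = 36)
g(c, G) = -⅓ + c² (g(c, G) = c*c - ⅓ = c² - ⅓ = -⅓ + c²)
g(Y(4), p)⁴ = (-⅓ + 1²)⁴ = (-⅓ + 1)⁴ = (⅔)⁴ = 16/81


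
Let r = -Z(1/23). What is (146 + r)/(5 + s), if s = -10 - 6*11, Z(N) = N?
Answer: -3357/1633 ≈ -2.0557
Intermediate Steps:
r = -1/23 ≈ -0.043478
s = -76 (s = -10 - 66 = -76)
(146 + r)/(5 + s) = (146 - 1/23)/(5 - 76) = (3357/23)/(-71) = (3357/23)*(-1/71) = -3357/1633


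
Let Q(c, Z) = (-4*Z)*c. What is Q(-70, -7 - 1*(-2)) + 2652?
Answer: 1252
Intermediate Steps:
Q(c, Z) = -4*Z*c
Q(-70, -7 - 1*(-2)) + 2652 = -4*(-7 - 1*(-2))*(-70) + 2652 = -4*(-7 + 2)*(-70) + 2652 = -4*(-5)*(-70) + 2652 = -1400 + 2652 = 1252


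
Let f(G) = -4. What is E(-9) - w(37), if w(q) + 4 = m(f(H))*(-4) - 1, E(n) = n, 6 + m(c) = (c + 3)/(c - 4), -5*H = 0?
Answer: -55/2 ≈ -27.500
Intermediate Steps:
H = 0 (H = -⅕*0 = 0)
m(c) = -6 + (3 + c)/(-4 + c) (m(c) = -6 + (c + 3)/(c - 4) = -6 + (3 + c)/(-4 + c))
w(q) = 37/2 (w(q) = -4 + (((27 - 5*(-4))/(-4 - 4))*(-4) - 1) = -4 + (((27 + 20)/(-8))*(-4) - 1) = -4 + (-⅛*47*(-4) - 1) = -4 + (-47/8*(-4) - 1) = -4 + (47/2 - 1) = -4 + 45/2 = 37/2)
E(-9) - w(37) = -9 - 1*37/2 = -9 - 37/2 = -55/2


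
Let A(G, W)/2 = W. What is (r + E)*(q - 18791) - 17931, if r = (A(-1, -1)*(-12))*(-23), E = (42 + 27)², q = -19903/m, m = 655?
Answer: -51900330477/655 ≈ -7.9237e+7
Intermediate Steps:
A(G, W) = 2*W
q = -19903/655 ≈ -30.386
E = 4761 (E = 69² = 4761)
r = -552 (r = ((2*(-1))*(-12))*(-23) = -2*(-12)*(-23) = 24*(-23) = -552)
(r + E)*(q - 18791) - 17931 = (-552 + 4761)*(-19903/655 - 18791) - 17931 = 4209*(-12328008/655) - 17931 = -51888585672/655 - 17931 = -51900330477/655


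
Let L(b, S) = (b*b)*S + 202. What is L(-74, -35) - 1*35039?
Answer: -226497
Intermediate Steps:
L(b, S) = 202 + S*b² (L(b, S) = b²*S + 202 = S*b² + 202 = 202 + S*b²)
L(-74, -35) - 1*35039 = (202 - 35*(-74)²) - 1*35039 = (202 - 35*5476) - 35039 = (202 - 191660) - 35039 = -191458 - 35039 = -226497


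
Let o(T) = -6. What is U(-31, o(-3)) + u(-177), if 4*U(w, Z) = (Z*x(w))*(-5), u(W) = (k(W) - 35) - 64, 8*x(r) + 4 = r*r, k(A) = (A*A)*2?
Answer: 1015299/16 ≈ 63456.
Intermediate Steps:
k(A) = 2*A² (k(A) = A²*2 = 2*A²)
x(r) = -½ + r²/8 (x(r) = -½ + (r*r)/8 = -½ + r²/8)
u(W) = -99 + 2*W² (u(W) = (2*W² - 35) - 64 = (-35 + 2*W²) - 64 = -99 + 2*W²)
U(w, Z) = -5*Z*(-½ + w²/8)/4 (U(w, Z) = ((Z*(-½ + w²/8))*(-5))/4 = (-5*Z*(-½ + w²/8))/4 = -5*Z*(-½ + w²/8)/4)
U(-31, o(-3)) + u(-177) = (5/32)*(-6)*(4 - 1*(-31)²) + (-99 + 2*(-177)²) = (5/32)*(-6)*(4 - 1*961) + (-99 + 2*31329) = (5/32)*(-6)*(4 - 961) + (-99 + 62658) = (5/32)*(-6)*(-957) + 62559 = 14355/16 + 62559 = 1015299/16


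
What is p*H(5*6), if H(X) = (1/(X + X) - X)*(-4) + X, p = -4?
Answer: -8996/15 ≈ -599.73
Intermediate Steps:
H(X) = -2/X + 5*X (H(X) = (1/(2*X) - X)*(-4) + X = (-2/X + 4*X) + X = -2/X + 5*X)
p*H(5*6) = -4*(-2/(5*6) + 5*(5*6)) = -4*(-2/30 + 5*30) = -4*(-2*1/30 + 150) = -4*(-1/15 + 150) = -4*2249/15 = -8996/15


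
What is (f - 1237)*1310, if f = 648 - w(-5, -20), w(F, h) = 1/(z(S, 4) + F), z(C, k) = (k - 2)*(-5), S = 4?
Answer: -2314508/3 ≈ -7.7150e+5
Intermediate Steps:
z(C, k) = 10 - 5*k (z(C, k) = (-2 + k)*(-5) = 10 - 5*k)
w(F, h) = 1/(-10 + F) (w(F, h) = 1/((10 - 5*4) + F) = 1/((10 - 20) + F) = 1/(-10 + F))
f = 9721/15 (f = 648 - 1/(-10 - 5) = 648 - 1/(-15) = 648 - 1*(-1/15) = 648 + 1/15 = 9721/15 ≈ 648.07)
(f - 1237)*1310 = (9721/15 - 1237)*1310 = -8834/15*1310 = -2314508/3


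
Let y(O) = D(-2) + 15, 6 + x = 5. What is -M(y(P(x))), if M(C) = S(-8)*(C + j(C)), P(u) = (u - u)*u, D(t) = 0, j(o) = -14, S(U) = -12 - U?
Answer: 4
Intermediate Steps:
x = -1 (x = -6 + 5 = -1)
P(u) = 0 (P(u) = 0*u = 0)
y(O) = 15 (y(O) = 0 + 15 = 15)
M(C) = 56 - 4*C (M(C) = (-12 - 1*(-8))*(C - 14) = (-12 + 8)*(-14 + C) = -4*(-14 + C) = 56 - 4*C)
-M(y(P(x))) = -(56 - 4*15) = -(56 - 60) = -1*(-4) = 4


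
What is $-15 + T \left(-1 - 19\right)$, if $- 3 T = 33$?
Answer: $205$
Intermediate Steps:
$T = -11$ ($T = \left(- \frac{1}{3}\right) 33 = -11$)
$-15 + T \left(-1 - 19\right) = -15 - 11 \left(-1 - 19\right) = -15 - -220 = -15 + 220 = 205$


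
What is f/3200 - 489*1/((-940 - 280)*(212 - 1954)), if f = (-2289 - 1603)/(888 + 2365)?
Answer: -83510803/138268114400 ≈ -0.00060398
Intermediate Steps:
f = -3892/3253 ≈ -1.1964
f/3200 - 489*1/((-940 - 280)*(212 - 1954)) = -3892/3253/3200 - 489*1/((-940 - 280)*(212 - 1954)) = -3892/3253*1/3200 - 489/((-1742*(-1220))) = -973/2602400 - 489/2125240 = -83510803/138268114400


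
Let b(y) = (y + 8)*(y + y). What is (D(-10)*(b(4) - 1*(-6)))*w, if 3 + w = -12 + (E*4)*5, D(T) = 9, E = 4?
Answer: 59670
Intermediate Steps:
b(y) = 2*y*(8 + y) (b(y) = (8 + y)*(2*y) = 2*y*(8 + y))
w = 65 (w = -3 + (-12 + (4*4)*5) = -3 + (-12 + 16*5) = -3 + (-12 + 80) = -3 + 68 = 65)
(D(-10)*(b(4) - 1*(-6)))*w = (9*(2*4*(8 + 4) - 1*(-6)))*65 = (9*(2*4*12 + 6))*65 = (9*(96 + 6))*65 = (9*102)*65 = 918*65 = 59670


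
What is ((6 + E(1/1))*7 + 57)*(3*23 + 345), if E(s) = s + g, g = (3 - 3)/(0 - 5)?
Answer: 43884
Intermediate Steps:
g = 0 (g = 0/(-5) = 0*(-⅕) = 0)
E(s) = s (E(s) = s + 0 = s)
((6 + E(1/1))*7 + 57)*(3*23 + 345) = ((6 + 1/1)*7 + 57)*(3*23 + 345) = ((6 + 1)*7 + 57)*(69 + 345) = (7*7 + 57)*414 = (49 + 57)*414 = 106*414 = 43884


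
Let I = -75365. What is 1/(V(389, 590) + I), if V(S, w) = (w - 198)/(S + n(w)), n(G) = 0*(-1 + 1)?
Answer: -389/29316593 ≈ -1.3269e-5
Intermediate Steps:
n(G) = 0 (n(G) = 0*0 = 0)
V(S, w) = (-198 + w)/S (V(S, w) = (w - 198)/(S + 0) = (-198 + w)/S)
1/(V(389, 590) + I) = 1/((-198 + 590)/389 - 75365) = 1/((1/389)*392 - 75365) = 1/(392/389 - 75365) = 1/(-29316593/389) = -389/29316593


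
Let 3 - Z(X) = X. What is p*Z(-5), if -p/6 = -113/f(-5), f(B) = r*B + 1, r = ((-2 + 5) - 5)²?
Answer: -5424/19 ≈ -285.47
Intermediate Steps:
r = 4 (r = (3 - 5)² = (-2)² = 4)
Z(X) = 3 - X
f(B) = 1 + 4*B (f(B) = 4*B + 1 = 1 + 4*B)
p = -678/19 (p = -(-678)/(1 + 4*(-5)) = -(-678)/(1 - 20) = -(-678)/(-19) = -(-678)*(-1)/19 = -6*113/19 = -678/19 ≈ -35.684)
p*Z(-5) = -678*(3 - 1*(-5))/19 = -678*(3 + 5)/19 = -678/19*8 = -5424/19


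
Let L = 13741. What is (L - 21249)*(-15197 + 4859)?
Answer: 77617704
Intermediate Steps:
(L - 21249)*(-15197 + 4859) = (13741 - 21249)*(-15197 + 4859) = -7508*(-10338) = 77617704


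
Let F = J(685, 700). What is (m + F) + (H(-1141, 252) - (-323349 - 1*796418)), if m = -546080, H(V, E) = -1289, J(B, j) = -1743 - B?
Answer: 569970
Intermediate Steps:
F = -2428 (F = -1743 - 1*685 = -1743 - 685 = -2428)
(m + F) + (H(-1141, 252) - (-323349 - 1*796418)) = (-546080 - 2428) + (-1289 - (-323349 - 1*796418)) = -548508 + (-1289 - (-323349 - 796418)) = -548508 + (-1289 - 1*(-1119767)) = -548508 + (-1289 + 1119767) = -548508 + 1118478 = 569970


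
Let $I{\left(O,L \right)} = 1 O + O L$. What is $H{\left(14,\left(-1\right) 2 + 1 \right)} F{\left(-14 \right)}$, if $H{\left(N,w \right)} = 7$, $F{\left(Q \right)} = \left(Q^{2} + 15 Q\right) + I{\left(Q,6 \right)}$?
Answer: $-784$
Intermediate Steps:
$I{\left(O,L \right)} = O + L O$
$F{\left(Q \right)} = Q^{2} + 22 Q$ ($F{\left(Q \right)} = \left(Q^{2} + 15 Q\right) + Q \left(1 + 6\right) = \left(Q^{2} + 15 Q\right) + Q 7 = \left(Q^{2} + 15 Q\right) + 7 Q = Q^{2} + 22 Q$)
$H{\left(14,\left(-1\right) 2 + 1 \right)} F{\left(-14 \right)} = 7 \left(- 14 \left(22 - 14\right)\right) = 7 \left(\left(-14\right) 8\right) = 7 \left(-112\right) = -784$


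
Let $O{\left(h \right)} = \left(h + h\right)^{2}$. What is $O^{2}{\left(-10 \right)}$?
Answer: $160000$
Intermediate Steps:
$O{\left(h \right)} = 4 h^{2}$ ($O{\left(h \right)} = \left(2 h\right)^{2} = 4 h^{2}$)
$O^{2}{\left(-10 \right)} = \left(4 \left(-10\right)^{2}\right)^{2} = \left(4 \cdot 100\right)^{2} = 400^{2} = 160000$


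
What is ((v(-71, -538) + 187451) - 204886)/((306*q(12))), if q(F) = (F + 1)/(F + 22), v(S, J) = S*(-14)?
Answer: -16441/117 ≈ -140.52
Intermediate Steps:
v(S, J) = -14*S
q(F) = (1 + F)/(22 + F)
((v(-71, -538) + 187451) - 204886)/((306*q(12))) = ((-14*(-71) + 187451) - 204886)/((306*((1 + 12)/(22 + 12)))) = ((994 + 187451) - 204886)/((306*(13/34))) = (188445 - 204886)/((306*((1/34)*13))) = -16441/(306*(13/34)) = -16441/117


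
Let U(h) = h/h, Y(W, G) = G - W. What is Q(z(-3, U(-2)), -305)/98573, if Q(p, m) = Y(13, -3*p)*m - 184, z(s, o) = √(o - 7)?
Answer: 3781/98573 + 915*I*√6/98573 ≈ 0.038357 + 0.022737*I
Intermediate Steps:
U(h) = 1
z(s, o) = √(-7 + o)
Q(p, m) = -184 + m*(-13 - 3*p) (Q(p, m) = (-3*p - 1*13)*m - 184 = (-3*p - 13)*m - 184 = (-13 - 3*p)*m - 184 = m*(-13 - 3*p) - 184 = -184 + m*(-13 - 3*p))
Q(z(-3, U(-2)), -305)/98573 = (-184 - 1*(-305)*(13 + 3*√(-7 + 1)))/98573 = (-184 - 1*(-305)*(13 + 3*√(-6)))*(1/98573) = (-184 - 1*(-305)*(13 + 3*(I*√6)))*(1/98573) = (-184 - 1*(-305)*(13 + 3*I*√6))*(1/98573) = (-184 + (3965 + 915*I*√6))*(1/98573) = (3781 + 915*I*√6)*(1/98573) = 3781/98573 + 915*I*√6/98573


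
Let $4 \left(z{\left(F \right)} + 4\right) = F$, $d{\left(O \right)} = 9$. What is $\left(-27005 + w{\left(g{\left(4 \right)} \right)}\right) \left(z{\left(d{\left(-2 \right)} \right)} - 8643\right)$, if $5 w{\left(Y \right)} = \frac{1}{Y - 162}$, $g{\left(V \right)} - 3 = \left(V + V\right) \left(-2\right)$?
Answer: $\frac{204270048176}{875} \approx 2.3345 \cdot 10^{8}$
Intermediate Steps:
$g{\left(V \right)} = 3 - 4 V$ ($g{\left(V \right)} = 3 + \left(V + V\right) \left(-2\right) = 3 + 2 V \left(-2\right) = 3 - 4 V$)
$z{\left(F \right)} = -4 + \frac{F}{4}$
$w{\left(Y \right)} = \frac{1}{5 \left(-162 + Y\right)}$ ($w{\left(Y \right)} = \frac{1}{5 \left(Y - 162\right)} = \frac{1}{5 \left(-162 + Y\right)}$)
$\left(-27005 + w{\left(g{\left(4 \right)} \right)}\right) \left(z{\left(d{\left(-2 \right)} \right)} - 8643\right) = \left(-27005 + \frac{1}{5 \left(-162 + \left(3 - 16\right)\right)}\right) \left(\left(-4 + \frac{1}{4} \cdot 9\right) - 8643\right) = \left(-27005 + \frac{1}{5 \left(-162 + \left(3 - 16\right)\right)}\right) \left(\left(-4 + \frac{9}{4}\right) - 8643\right) = \left(-27005 + \frac{1}{5 \left(-162 - 13\right)}\right) \left(- \frac{7}{4} - 8643\right) = \left(-27005 + \frac{1}{5 \left(-175\right)}\right) \left(- \frac{34579}{4}\right) = \left(-27005 + \frac{1}{5} \left(- \frac{1}{175}\right)\right) \left(- \frac{34579}{4}\right) = \left(-27005 - \frac{1}{875}\right) \left(- \frac{34579}{4}\right) = \left(- \frac{23629376}{875}\right) \left(- \frac{34579}{4}\right) = \frac{204270048176}{875}$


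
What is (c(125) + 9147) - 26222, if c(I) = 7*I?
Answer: -16200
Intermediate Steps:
(c(125) + 9147) - 26222 = (7*125 + 9147) - 26222 = (875 + 9147) - 26222 = 10022 - 26222 = -16200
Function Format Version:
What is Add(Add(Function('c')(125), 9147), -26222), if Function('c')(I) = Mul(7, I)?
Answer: -16200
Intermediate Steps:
Add(Add(Function('c')(125), 9147), -26222) = Add(Add(Mul(7, 125), 9147), -26222) = Add(Add(875, 9147), -26222) = Add(10022, -26222) = -16200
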